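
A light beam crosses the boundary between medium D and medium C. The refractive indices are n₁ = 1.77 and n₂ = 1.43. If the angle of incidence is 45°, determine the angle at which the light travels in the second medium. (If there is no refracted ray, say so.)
sin θ₂ = (n₁/n₂)·sin θ₁ = 0.8752 → θ₂ = 61.07°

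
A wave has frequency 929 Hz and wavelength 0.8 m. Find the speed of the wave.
v = fλ = 743.2 m/s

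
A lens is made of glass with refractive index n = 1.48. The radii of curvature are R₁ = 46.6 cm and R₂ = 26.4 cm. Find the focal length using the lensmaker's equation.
1/f = (n − 1)(1/R₁ − 1/R₂) → f = -126.9 cm (diverging lens)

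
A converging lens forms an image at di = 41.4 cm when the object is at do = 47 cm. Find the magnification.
M = −di/do = -0.8809 (inverted image)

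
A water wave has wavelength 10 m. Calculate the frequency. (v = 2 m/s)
f = v/λ = 0.2 Hz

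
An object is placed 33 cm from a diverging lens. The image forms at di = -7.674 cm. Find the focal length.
1/f = 1/do + 1/di → f = -9.999 cm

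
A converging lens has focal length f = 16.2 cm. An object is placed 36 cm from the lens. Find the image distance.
1/di = 1/f − 1/do → di = 29.45 cm (real image)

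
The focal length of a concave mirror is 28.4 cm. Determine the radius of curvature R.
R = 2|f| = 56.8 cm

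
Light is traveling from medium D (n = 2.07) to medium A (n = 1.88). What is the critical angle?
θc = arcsin(n₂/n₁) = 65.26°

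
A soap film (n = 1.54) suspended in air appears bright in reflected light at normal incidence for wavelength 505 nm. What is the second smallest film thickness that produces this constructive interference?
2nt = (m − ½)λ with m = 2 → t = (m − ½)λ/(2n) = 245.9 nm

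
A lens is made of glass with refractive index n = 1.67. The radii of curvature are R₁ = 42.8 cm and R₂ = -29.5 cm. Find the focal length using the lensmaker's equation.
1/f = (n − 1)(1/R₁ − 1/R₂) → f = 26.06 cm (converging lens)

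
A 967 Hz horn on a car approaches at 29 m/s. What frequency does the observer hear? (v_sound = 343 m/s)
f_obs = f·v/(v − v_s) = 1056 Hz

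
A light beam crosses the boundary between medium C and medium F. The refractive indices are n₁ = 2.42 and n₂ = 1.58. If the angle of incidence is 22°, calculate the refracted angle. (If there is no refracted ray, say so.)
sin θ₂ = (n₁/n₂)·sin θ₁ = 0.5738 → θ₂ = 35.01°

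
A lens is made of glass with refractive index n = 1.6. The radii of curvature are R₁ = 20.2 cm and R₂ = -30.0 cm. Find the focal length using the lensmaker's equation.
1/f = (n − 1)(1/R₁ − 1/R₂) → f = 20.12 cm (converging lens)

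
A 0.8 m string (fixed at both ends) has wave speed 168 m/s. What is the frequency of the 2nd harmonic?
fₙ = nv/(2L) = 210 Hz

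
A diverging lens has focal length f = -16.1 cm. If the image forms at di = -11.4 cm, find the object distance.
1/do = 1/f − 1/di → do = 39.05 cm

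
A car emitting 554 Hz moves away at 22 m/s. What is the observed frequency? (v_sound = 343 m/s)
f_obs = f·v/(v + v_s) = 520.6 Hz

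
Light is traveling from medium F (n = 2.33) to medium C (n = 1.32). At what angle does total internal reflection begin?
θc = arcsin(n₂/n₁) = 34.51°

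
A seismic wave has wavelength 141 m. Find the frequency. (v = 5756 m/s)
f = v/λ = 40.82 Hz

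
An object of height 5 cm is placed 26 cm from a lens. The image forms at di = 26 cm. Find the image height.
hi = (-di/do) × ho = -5 cm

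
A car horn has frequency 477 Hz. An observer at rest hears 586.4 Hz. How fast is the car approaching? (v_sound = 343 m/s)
v_s = v·(1 − f/f_obs) = 63.99 m/s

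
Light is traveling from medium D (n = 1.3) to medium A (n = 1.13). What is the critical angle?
θc = arcsin(n₂/n₁) = 60.37°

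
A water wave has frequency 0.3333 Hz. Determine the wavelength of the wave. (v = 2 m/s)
λ = v/f = 6.001 m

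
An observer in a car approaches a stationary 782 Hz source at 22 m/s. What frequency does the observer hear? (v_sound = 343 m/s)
f_obs = f·(v + v_o)/v = 832.2 Hz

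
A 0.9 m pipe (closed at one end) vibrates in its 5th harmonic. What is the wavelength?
λₙ = 4L/n = 0.72 m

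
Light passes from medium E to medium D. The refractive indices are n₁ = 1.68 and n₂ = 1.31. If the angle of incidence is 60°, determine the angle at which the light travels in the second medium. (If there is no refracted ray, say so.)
sin θ₂ = (n₁/n₂)·sin θ₁ = 1.111 > 1, so there is no refracted ray — the light undergoes total internal reflection.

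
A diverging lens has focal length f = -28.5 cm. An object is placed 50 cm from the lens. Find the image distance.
1/di = 1/f − 1/do → di = -18.15 cm (virtual image)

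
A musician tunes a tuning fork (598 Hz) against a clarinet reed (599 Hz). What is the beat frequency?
1 Hz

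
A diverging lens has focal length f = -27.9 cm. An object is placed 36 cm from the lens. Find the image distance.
1/di = 1/f − 1/do → di = -15.72 cm (virtual image)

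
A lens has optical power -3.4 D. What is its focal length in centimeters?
f = 1/P = -29.41 cm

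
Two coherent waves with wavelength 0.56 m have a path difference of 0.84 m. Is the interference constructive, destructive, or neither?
destructive — path difference = 1.5λ, an odd multiple of λ/2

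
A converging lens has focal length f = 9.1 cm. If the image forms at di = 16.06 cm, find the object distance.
1/do = 1/f − 1/di → do = 21 cm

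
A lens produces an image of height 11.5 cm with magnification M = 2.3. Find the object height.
ho = |hi|/|M| = 5 cm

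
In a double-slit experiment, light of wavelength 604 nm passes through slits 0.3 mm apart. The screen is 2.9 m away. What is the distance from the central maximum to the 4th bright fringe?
y = mλL/d = 23.35 mm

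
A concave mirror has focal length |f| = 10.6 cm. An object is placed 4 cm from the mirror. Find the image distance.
f = +10.6 cm (concave); 1/di = 1/f − 1/do → di = -6.424 cm (virtual image, behind mirror)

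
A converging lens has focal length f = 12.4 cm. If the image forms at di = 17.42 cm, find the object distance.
1/do = 1/f − 1/di → do = 43.03 cm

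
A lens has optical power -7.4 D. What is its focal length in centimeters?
f = 1/P = -13.51 cm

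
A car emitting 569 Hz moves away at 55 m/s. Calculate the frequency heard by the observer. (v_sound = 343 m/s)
f_obs = f·v/(v + v_s) = 490.4 Hz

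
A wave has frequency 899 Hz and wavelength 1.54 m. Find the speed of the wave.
v = fλ = 1384 m/s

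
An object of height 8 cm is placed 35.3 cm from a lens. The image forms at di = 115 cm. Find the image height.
hi = (-di/do) × ho = -26.06 cm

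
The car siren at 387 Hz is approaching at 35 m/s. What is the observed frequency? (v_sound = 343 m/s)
f_obs = f·v/(v − v_s) = 431 Hz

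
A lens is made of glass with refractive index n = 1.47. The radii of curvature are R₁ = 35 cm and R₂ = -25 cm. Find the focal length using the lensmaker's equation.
1/f = (n − 1)(1/R₁ − 1/R₂) → f = 31.03 cm (converging lens)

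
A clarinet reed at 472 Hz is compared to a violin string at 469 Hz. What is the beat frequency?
3 Hz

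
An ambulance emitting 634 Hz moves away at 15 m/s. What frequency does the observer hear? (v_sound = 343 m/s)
f_obs = f·v/(v + v_s) = 607.4 Hz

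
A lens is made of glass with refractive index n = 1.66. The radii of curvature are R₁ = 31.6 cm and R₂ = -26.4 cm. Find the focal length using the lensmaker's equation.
1/f = (n − 1)(1/R₁ − 1/R₂) → f = 21.79 cm (converging lens)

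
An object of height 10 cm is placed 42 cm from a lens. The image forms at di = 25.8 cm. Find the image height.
hi = (-di/do) × ho = -6.143 cm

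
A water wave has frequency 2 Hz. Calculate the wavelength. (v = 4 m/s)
λ = v/f = 2 m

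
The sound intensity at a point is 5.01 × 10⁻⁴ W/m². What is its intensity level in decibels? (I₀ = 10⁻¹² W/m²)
β = 10·log₁₀(I/I₀) = 87 dB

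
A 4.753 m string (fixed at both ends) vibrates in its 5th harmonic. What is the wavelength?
λₙ = 2L/n = 1.901 m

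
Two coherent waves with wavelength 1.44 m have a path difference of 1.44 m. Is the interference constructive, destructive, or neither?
constructive — path difference = 1λ, a whole number of wavelengths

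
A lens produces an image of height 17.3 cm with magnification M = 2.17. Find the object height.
ho = |hi|/|M| = 7.972 cm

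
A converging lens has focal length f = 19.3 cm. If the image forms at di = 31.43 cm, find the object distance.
1/do = 1/f − 1/di → do = 50.01 cm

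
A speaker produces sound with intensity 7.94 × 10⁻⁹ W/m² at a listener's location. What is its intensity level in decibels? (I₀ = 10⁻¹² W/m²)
β = 10·log₁₀(I/I₀) = 39 dB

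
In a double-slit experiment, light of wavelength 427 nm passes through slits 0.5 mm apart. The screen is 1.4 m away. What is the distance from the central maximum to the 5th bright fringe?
y = mλL/d = 5.978 mm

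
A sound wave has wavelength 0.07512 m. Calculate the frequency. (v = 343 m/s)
f = v/λ = 4566 Hz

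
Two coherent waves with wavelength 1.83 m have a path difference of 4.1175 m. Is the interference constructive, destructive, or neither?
neither (partial) — path difference = 2.25λ, neither a whole number of wavelengths nor an odd multiple of λ/2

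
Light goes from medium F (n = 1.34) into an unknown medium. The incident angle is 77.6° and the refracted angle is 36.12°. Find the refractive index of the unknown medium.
n₂ = n₁·sin θ₁ / sin θ₂ = 2.22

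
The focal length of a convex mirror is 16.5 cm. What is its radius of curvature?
R = 2|f| = 33 cm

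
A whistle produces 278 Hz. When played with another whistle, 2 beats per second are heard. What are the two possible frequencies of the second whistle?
f₂ = 278 ± 2 Hz → 280 Hz or 276 Hz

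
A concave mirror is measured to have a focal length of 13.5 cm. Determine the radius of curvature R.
R = 2|f| = 27 cm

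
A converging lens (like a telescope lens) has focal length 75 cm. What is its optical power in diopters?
P = 1/f = 1.333 D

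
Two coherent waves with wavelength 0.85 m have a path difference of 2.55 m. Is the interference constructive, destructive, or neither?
constructive — path difference = 3λ, a whole number of wavelengths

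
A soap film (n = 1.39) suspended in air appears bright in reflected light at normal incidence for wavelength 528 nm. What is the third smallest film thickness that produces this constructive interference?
2nt = (m − ½)λ with m = 3 → t = (m − ½)λ/(2n) = 474.8 nm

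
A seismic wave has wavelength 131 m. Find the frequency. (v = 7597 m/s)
f = v/λ = 57.99 Hz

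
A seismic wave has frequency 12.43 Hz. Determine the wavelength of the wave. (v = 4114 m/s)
λ = v/f = 331 m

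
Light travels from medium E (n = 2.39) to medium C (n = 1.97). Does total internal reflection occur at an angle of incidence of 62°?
θc = arcsin(n₂/n₁) = 55.51°; 62° > θc, so yes — total internal reflection.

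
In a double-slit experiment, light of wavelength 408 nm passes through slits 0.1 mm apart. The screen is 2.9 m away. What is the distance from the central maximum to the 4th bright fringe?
y = mλL/d = 47.33 mm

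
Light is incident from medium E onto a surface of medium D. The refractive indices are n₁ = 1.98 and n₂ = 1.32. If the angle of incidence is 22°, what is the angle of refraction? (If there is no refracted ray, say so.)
sin θ₂ = (n₁/n₂)·sin θ₁ = 0.5619 → θ₂ = 34.19°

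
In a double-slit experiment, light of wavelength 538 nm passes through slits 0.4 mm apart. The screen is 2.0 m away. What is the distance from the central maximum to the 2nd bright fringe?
y = mλL/d = 5.38 mm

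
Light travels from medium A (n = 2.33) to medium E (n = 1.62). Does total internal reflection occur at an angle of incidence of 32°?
θc = arcsin(n₂/n₁) = 44.05°; 32° < θc, so no — the ray refracts.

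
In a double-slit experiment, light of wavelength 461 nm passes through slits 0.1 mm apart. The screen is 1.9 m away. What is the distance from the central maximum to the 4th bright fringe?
y = mλL/d = 35.04 mm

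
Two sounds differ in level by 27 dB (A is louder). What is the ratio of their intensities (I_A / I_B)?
I_A/I_B = 10^(Δβ/10) = 501.2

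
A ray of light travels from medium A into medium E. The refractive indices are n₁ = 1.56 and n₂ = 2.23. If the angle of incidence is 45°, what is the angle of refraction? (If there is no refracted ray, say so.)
sin θ₂ = (n₁/n₂)·sin θ₁ = 0.4947 → θ₂ = 29.65°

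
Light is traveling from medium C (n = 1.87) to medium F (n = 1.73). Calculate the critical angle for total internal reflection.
θc = arcsin(n₂/n₁) = 67.69°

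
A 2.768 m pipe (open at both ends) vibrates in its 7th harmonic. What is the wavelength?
λₙ = 2L/n = 0.7909 m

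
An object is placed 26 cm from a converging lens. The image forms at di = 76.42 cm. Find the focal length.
1/f = 1/do + 1/di → f = 19.4 cm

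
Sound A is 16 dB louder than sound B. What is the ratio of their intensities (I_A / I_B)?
I_A/I_B = 10^(Δβ/10) = 39.81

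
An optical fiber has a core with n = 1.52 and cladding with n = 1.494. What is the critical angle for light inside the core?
θc = arcsin(n_cladding/n_core) = 79.39°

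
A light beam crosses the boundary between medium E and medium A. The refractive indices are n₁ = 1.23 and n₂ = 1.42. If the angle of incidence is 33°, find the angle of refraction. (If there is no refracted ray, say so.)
sin θ₂ = (n₁/n₂)·sin θ₁ = 0.4718 → θ₂ = 28.15°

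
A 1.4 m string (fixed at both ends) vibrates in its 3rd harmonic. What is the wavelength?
λₙ = 2L/n = 0.9333 m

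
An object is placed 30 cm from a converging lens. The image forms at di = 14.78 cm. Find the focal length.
1/f = 1/do + 1/di → f = 9.902 cm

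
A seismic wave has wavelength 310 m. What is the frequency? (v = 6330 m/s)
f = v/λ = 20.42 Hz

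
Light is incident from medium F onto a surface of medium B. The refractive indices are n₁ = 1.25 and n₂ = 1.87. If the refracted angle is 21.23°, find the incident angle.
sin θ₁ = (n₂/n₁)·sin θ₂ → θ₁ = 32.8°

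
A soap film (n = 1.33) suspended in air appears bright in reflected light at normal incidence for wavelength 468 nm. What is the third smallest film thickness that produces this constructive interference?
2nt = (m − ½)λ with m = 3 → t = (m − ½)λ/(2n) = 439.8 nm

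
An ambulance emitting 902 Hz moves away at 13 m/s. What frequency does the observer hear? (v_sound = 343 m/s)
f_obs = f·v/(v + v_s) = 869.1 Hz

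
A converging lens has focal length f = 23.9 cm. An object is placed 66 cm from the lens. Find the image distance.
1/di = 1/f − 1/do → di = 37.47 cm (real image)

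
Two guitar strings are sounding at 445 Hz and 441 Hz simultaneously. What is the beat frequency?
4 Hz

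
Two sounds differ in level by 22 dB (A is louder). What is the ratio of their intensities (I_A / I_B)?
I_A/I_B = 10^(Δβ/10) = 158.5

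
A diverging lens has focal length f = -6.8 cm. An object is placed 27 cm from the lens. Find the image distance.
1/di = 1/f − 1/do → di = -5.432 cm (virtual image)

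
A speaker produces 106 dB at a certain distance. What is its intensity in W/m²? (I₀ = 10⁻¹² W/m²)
I = I₀·10^(β/10) = 3.98 × 10⁻² W/m²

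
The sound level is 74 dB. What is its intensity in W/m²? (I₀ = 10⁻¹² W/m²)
I = I₀·10^(β/10) = 2.51 × 10⁻⁵ W/m²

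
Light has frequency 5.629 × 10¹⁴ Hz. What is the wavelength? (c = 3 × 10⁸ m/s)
λ = c/f = 533 nm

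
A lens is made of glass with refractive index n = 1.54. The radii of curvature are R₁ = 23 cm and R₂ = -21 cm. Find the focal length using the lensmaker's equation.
1/f = (n − 1)(1/R₁ − 1/R₂) → f = 20.33 cm (converging lens)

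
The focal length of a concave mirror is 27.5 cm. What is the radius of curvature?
R = 2|f| = 55 cm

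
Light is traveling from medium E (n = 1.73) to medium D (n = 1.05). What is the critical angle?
θc = arcsin(n₂/n₁) = 37.37°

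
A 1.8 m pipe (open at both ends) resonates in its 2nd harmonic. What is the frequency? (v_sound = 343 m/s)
fₙ = nv/(2L) = 190.6 Hz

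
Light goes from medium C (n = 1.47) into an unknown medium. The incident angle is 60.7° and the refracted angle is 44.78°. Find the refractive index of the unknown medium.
n₂ = n₁·sin θ₁ / sin θ₂ = 1.82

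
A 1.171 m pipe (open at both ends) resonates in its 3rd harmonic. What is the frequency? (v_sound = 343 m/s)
fₙ = nv/(2L) = 439.4 Hz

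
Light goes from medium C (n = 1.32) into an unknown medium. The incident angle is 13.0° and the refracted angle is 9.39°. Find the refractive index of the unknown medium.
n₂ = n₁·sin θ₁ / sin θ₂ = 1.82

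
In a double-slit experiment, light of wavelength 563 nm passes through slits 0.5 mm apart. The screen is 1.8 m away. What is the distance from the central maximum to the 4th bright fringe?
y = mλL/d = 8.107 mm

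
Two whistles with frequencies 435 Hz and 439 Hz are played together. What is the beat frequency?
4 Hz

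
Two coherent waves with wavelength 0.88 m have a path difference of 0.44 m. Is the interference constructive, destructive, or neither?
destructive — path difference = 0.5λ, an odd multiple of λ/2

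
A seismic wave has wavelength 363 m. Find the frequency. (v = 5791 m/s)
f = v/λ = 15.95 Hz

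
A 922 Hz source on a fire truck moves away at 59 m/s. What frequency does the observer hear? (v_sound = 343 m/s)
f_obs = f·v/(v + v_s) = 786.7 Hz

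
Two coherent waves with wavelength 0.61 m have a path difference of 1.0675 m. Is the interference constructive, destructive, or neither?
neither (partial) — path difference = 1.75λ, neither a whole number of wavelengths nor an odd multiple of λ/2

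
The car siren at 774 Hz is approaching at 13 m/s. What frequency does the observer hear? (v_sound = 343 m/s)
f_obs = f·v/(v − v_s) = 804.5 Hz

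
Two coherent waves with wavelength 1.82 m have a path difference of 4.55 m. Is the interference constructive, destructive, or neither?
destructive — path difference = 2.5λ, an odd multiple of λ/2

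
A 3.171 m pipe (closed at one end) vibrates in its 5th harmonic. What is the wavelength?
λₙ = 4L/n = 2.537 m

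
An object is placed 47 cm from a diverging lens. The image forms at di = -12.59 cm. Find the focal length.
1/f = 1/do + 1/di → f = -17.2 cm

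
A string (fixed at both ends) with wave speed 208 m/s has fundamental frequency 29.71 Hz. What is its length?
L = v/(2f₁) = 3.501 m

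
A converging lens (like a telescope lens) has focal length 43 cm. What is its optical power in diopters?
P = 1/f = 2.326 D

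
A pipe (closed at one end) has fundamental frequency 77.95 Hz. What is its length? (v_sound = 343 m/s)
L = v/(4f₁) = 1.1 m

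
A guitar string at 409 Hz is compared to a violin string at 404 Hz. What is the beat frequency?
5 Hz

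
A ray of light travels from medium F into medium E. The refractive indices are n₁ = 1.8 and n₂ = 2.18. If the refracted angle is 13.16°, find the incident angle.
sin θ₁ = (n₂/n₁)·sin θ₂ → θ₁ = 16.01°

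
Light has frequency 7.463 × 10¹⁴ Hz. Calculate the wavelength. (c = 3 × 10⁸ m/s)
λ = c/f = 402 nm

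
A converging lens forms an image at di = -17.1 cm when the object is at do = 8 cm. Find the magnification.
M = −di/do = 2.138 (upright image)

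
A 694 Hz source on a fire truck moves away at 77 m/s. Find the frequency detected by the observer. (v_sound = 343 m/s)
f_obs = f·v/(v + v_s) = 566.8 Hz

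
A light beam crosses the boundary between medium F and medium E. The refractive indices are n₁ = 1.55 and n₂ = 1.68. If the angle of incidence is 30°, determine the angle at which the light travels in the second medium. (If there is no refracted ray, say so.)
sin θ₂ = (n₁/n₂)·sin θ₁ = 0.4613 → θ₂ = 27.47°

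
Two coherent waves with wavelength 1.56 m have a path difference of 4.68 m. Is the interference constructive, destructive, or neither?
constructive — path difference = 3λ, a whole number of wavelengths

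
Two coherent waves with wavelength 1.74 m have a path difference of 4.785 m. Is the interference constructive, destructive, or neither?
neither (partial) — path difference = 2.75λ, neither a whole number of wavelengths nor an odd multiple of λ/2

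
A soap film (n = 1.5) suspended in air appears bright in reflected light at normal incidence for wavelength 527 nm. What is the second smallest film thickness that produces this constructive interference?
2nt = (m − ½)λ with m = 2 → t = (m − ½)λ/(2n) = 263.5 nm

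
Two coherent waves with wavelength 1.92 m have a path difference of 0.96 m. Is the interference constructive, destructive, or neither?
destructive — path difference = 0.5λ, an odd multiple of λ/2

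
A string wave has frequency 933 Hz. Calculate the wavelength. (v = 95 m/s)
λ = v/f = 0.1018 m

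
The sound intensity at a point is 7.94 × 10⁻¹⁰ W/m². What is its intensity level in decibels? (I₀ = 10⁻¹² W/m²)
β = 10·log₁₀(I/I₀) = 29 dB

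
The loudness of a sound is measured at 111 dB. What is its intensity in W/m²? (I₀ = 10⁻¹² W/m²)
I = I₀·10^(β/10) = 1.26 × 10⁻¹ W/m²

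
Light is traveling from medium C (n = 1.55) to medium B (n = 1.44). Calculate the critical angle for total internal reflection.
θc = arcsin(n₂/n₁) = 68.28°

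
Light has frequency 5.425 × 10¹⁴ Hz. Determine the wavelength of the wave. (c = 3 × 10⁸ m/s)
λ = c/f = 553 nm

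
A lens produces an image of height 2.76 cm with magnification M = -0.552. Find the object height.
ho = |hi|/|M| = 5 cm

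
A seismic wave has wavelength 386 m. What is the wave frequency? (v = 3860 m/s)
f = v/λ = 10 Hz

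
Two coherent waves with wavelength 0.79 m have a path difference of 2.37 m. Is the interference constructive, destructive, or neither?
constructive — path difference = 3λ, a whole number of wavelengths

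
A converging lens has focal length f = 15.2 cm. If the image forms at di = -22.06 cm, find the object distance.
1/do = 1/f − 1/di → do = 8.999 cm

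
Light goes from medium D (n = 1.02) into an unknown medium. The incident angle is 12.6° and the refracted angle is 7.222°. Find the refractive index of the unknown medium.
n₂ = n₁·sin θ₁ / sin θ₂ = 1.77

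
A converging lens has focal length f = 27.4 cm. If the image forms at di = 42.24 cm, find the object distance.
1/do = 1/f − 1/di → do = 77.99 cm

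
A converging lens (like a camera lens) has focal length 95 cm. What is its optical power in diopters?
P = 1/f = 1.053 D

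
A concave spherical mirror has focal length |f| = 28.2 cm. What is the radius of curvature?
R = 2|f| = 56.4 cm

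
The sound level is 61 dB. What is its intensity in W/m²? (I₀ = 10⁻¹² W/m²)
I = I₀·10^(β/10) = 1.26 × 10⁻⁶ W/m²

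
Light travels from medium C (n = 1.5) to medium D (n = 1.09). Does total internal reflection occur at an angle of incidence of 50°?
θc = arcsin(n₂/n₁) = 46.61°; 50° > θc, so yes — total internal reflection.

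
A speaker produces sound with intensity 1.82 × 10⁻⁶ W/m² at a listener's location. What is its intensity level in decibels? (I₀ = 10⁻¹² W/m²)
β = 10·log₁₀(I/I₀) = 62.6 dB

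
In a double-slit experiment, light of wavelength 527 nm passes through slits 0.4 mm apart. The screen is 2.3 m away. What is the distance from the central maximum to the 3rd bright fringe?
y = mλL/d = 9.091 mm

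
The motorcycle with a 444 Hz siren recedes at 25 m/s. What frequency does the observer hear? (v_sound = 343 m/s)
f_obs = f·v/(v + v_s) = 413.8 Hz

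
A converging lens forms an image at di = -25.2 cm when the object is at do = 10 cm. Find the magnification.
M = −di/do = 2.52 (upright image)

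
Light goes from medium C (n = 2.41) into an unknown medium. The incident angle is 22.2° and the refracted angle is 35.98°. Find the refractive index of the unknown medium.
n₂ = n₁·sin θ₁ / sin θ₂ = 1.55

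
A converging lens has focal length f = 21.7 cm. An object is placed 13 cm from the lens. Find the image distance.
1/di = 1/f − 1/do → di = -32.43 cm (virtual image)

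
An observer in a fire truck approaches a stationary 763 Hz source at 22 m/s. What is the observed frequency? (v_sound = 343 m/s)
f_obs = f·(v + v_o)/v = 811.9 Hz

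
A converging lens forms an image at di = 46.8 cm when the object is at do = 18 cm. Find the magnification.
M = −di/do = -2.6 (inverted image)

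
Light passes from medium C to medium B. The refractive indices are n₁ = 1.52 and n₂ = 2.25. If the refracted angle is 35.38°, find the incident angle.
sin θ₁ = (n₂/n₁)·sin θ₂ → θ₁ = 58.99°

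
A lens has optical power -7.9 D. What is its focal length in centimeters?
f = 1/P = -12.66 cm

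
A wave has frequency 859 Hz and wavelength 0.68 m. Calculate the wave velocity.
v = fλ = 584.1 m/s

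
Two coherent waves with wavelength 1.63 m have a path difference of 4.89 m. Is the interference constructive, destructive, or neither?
constructive — path difference = 3λ, a whole number of wavelengths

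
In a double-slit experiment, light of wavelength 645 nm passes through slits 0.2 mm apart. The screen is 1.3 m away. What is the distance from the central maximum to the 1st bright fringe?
y = mλL/d = 4.192 mm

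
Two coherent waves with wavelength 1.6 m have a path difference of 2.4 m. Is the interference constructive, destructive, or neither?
destructive — path difference = 1.5λ, an odd multiple of λ/2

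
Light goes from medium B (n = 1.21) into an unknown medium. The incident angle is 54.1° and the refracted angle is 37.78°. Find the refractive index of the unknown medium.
n₂ = n₁·sin θ₁ / sin θ₂ = 1.6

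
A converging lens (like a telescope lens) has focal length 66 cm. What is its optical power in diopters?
P = 1/f = 1.515 D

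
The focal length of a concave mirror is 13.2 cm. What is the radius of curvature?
R = 2|f| = 26.4 cm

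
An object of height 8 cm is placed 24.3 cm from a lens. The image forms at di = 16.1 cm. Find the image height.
hi = (-di/do) × ho = -5.3 cm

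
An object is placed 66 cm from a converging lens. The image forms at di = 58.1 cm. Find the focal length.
1/f = 1/do + 1/di → f = 30.9 cm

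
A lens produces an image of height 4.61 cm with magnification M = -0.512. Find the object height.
ho = |hi|/|M| = 9.004 cm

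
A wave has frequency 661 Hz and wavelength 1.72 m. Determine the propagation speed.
v = fλ = 1137 m/s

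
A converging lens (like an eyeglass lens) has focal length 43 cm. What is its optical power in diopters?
P = 1/f = 2.326 D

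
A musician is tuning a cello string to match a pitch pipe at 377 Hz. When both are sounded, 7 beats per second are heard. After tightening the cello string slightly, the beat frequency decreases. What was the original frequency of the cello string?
370 Hz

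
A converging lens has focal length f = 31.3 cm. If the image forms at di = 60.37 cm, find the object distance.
1/do = 1/f − 1/di → do = 65 cm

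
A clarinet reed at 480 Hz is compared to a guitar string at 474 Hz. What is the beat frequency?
6 Hz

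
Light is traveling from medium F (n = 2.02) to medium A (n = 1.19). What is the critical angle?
θc = arcsin(n₂/n₁) = 36.09°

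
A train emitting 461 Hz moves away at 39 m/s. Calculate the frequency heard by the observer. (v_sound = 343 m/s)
f_obs = f·v/(v + v_s) = 413.9 Hz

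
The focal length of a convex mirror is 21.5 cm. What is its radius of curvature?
R = 2|f| = 43 cm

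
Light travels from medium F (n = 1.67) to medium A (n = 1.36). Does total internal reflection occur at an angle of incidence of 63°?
θc = arcsin(n₂/n₁) = 54.53°; 63° > θc, so yes — total internal reflection.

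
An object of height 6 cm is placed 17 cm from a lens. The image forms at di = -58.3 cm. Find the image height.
hi = (-di/do) × ho = 20.58 cm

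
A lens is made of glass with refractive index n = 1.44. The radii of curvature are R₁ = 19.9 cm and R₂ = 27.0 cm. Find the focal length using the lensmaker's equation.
1/f = (n − 1)(1/R₁ − 1/R₂) → f = 172 cm (converging lens)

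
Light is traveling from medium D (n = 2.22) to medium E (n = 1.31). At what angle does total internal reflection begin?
θc = arcsin(n₂/n₁) = 36.16°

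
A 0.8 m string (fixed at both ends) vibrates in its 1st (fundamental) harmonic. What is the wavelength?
λₙ = 2L/n = 1.6 m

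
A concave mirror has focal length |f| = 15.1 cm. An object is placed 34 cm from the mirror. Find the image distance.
f = +15.1 cm (concave); 1/di = 1/f − 1/do → di = 27.16 cm (real image, in front of mirror)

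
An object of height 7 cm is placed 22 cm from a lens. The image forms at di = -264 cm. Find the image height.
hi = (-di/do) × ho = 84 cm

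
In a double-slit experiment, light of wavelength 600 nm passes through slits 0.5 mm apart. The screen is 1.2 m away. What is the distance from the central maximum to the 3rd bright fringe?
y = mλL/d = 4.32 mm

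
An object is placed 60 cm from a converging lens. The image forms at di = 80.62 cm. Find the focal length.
1/f = 1/do + 1/di → f = 34.4 cm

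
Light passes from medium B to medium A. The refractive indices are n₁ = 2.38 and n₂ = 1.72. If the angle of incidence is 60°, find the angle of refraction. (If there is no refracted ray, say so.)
sin θ₂ = (n₁/n₂)·sin θ₁ = 1.198 > 1, so there is no refracted ray — the light undergoes total internal reflection.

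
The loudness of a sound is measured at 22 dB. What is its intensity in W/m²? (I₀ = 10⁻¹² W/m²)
I = I₀·10^(β/10) = 1.58 × 10⁻¹⁰ W/m²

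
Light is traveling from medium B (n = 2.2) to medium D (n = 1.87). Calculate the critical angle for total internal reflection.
θc = arcsin(n₂/n₁) = 58.21°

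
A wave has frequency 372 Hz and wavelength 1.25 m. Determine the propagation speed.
v = fλ = 465 m/s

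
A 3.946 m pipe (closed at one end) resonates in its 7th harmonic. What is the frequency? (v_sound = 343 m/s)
fₙ = nv/(4L) = 152.1 Hz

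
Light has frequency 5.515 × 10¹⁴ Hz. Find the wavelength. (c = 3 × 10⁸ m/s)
λ = c/f = 544 nm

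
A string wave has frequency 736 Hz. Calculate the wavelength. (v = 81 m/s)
λ = v/f = 0.1101 m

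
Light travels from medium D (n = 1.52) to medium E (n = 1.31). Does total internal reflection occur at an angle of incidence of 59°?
θc = arcsin(n₂/n₁) = 59.52°; 59° < θc, so no — the ray refracts.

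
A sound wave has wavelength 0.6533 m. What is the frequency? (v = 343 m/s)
f = v/λ = 525 Hz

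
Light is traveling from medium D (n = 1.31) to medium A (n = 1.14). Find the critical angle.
θc = arcsin(n₂/n₁) = 60.49°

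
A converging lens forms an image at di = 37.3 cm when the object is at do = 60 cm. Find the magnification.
M = −di/do = -0.6217 (inverted image)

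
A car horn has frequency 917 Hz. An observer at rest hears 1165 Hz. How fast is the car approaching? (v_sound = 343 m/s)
v_s = v·(1 − f/f_obs) = 73.02 m/s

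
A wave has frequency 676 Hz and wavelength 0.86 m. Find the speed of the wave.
v = fλ = 581.4 m/s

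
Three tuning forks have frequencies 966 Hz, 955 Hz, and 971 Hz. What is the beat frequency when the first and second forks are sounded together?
11 Hz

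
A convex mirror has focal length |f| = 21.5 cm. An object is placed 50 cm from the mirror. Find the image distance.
f = −21.5 cm (convex); 1/di = 1/f − 1/do → di = -15.03 cm (virtual image, behind mirror)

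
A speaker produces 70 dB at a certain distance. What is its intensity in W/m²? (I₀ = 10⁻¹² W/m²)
I = I₀·10^(β/10) = 1.00 × 10⁻⁵ W/m²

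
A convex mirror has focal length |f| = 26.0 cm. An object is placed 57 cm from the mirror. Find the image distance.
f = −26.0 cm (convex); 1/di = 1/f − 1/do → di = -17.86 cm (virtual image, behind mirror)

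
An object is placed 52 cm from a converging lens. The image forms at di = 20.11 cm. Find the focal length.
1/f = 1/do + 1/di → f = 14.5 cm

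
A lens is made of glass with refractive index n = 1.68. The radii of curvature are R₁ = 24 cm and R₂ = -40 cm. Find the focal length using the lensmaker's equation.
1/f = (n − 1)(1/R₁ − 1/R₂) → f = 22.06 cm (converging lens)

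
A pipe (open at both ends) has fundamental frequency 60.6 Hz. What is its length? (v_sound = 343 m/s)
L = v/(2f₁) = 2.83 m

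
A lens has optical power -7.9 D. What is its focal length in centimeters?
f = 1/P = -12.66 cm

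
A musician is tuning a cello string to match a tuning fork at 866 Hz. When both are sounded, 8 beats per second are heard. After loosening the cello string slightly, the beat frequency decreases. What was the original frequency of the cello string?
874 Hz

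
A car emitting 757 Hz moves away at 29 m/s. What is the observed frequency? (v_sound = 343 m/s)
f_obs = f·v/(v + v_s) = 698 Hz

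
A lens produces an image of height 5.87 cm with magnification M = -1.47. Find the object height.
ho = |hi|/|M| = 3.993 cm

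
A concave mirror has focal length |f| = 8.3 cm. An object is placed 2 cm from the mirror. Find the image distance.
f = +8.3 cm (concave); 1/di = 1/f − 1/do → di = -2.635 cm (virtual image, behind mirror)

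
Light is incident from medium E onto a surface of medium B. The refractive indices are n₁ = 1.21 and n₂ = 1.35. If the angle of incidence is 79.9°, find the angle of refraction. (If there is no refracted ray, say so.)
sin θ₂ = (n₁/n₂)·sin θ₁ = 0.8824 → θ₂ = 61.93°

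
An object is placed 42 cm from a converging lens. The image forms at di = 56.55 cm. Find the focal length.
1/f = 1/do + 1/di → f = 24.1 cm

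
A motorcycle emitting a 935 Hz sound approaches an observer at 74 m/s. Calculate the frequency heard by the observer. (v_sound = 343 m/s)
f_obs = f·v/(v − v_s) = 1192 Hz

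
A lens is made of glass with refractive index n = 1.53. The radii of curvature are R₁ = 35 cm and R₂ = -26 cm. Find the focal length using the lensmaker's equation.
1/f = (n − 1)(1/R₁ − 1/R₂) → f = 28.15 cm (converging lens)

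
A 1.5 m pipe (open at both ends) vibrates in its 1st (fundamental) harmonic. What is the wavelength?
λₙ = 2L/n = 3 m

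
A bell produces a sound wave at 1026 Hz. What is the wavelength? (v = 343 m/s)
λ = v/f = 0.3343 m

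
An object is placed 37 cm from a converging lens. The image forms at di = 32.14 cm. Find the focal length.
1/f = 1/do + 1/di → f = 17.2 cm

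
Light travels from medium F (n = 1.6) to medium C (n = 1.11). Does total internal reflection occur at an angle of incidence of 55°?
θc = arcsin(n₂/n₁) = 43.93°; 55° > θc, so yes — total internal reflection.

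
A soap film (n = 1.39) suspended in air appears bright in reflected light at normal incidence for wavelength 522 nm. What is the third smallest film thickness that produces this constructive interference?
2nt = (m − ½)λ with m = 3 → t = (m − ½)λ/(2n) = 469.4 nm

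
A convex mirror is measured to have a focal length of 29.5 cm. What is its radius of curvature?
R = 2|f| = 59 cm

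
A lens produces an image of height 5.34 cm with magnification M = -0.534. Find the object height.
ho = |hi|/|M| = 10 cm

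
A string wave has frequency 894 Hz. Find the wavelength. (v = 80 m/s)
λ = v/f = 0.08949 m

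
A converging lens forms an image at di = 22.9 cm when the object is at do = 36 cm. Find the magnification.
M = −di/do = -0.6361 (inverted image)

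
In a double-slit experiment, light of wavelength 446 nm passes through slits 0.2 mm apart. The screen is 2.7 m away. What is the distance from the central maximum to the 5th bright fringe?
y = mλL/d = 30.11 mm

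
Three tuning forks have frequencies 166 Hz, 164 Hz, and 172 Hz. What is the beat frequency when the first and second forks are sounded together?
2 Hz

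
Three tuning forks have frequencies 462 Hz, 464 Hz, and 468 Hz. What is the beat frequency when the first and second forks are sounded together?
2 Hz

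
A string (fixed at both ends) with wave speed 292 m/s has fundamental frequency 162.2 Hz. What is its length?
L = v/(2f₁) = 0.9001 m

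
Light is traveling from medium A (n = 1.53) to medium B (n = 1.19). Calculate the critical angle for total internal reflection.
θc = arcsin(n₂/n₁) = 51.06°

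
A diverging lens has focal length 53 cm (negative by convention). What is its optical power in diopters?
P = 1/f = -1.887 D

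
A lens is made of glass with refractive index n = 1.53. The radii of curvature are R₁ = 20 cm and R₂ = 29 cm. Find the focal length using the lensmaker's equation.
1/f = (n − 1)(1/R₁ − 1/R₂) → f = 121.6 cm (converging lens)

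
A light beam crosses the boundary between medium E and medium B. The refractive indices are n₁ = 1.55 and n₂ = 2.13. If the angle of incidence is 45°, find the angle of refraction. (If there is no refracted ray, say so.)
sin θ₂ = (n₁/n₂)·sin θ₁ = 0.5146 → θ₂ = 30.97°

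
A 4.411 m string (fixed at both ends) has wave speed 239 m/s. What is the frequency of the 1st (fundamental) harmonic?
fₙ = nv/(2L) = 27.09 Hz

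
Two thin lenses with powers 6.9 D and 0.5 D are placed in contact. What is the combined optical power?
P_total = P₁ + P₂ = 7.4 D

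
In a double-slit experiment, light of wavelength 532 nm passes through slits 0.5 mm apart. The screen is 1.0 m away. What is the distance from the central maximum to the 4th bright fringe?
y = mλL/d = 4.256 mm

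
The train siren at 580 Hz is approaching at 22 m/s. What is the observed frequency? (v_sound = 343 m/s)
f_obs = f·v/(v − v_s) = 619.8 Hz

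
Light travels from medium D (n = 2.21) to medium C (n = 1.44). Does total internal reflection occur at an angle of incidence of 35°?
θc = arcsin(n₂/n₁) = 40.66°; 35° < θc, so no — the ray refracts.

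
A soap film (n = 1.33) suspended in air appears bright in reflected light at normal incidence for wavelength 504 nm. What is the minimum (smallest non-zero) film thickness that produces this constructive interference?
2nt = (m − ½)λ with m = 1 → t = (m − ½)λ/(2n) = 94.74 nm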